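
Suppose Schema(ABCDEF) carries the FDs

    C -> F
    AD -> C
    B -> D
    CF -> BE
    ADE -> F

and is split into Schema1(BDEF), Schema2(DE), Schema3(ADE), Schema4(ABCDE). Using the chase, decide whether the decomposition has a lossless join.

No

Chase test. Columns are ABCDEF; row i has aⱼ where attribute j ∈ Schemai, else bᵢⱼ.
Initial tableau (one row per fragment):
  row 1: b11 a2 b13 a4 a5 a6
  row 2: b21 b22 b23 a4 a5 b26
  row 3: a1 b32 b33 a4 a5 b36
  row 4: a1 a2 a3 a4 a5 b46
Rows 3 and 4 agree on AD; apply AD→C and equate their C entries.
Rows 3 and 4 agree on ADE; apply ADE→F and equate their F entries.
Rows 3 and 4 agree on CF; apply CF→BE and equate their BE entries.
No row becomes fully distinguished — the join is lossy.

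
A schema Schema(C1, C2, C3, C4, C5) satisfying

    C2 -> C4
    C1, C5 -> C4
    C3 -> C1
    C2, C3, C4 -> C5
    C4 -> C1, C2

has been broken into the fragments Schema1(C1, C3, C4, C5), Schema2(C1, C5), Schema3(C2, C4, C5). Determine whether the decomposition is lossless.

Yes

Chase test. Columns are C1, C2, C3, C4, C5; row i has aⱼ where attribute j ∈ Schemai, else bᵢⱼ.
Initial tableau (one row per fragment):
  row 1: a1 b12 a3 a4 a5
  row 2: a1 b22 b23 b24 a5
  row 3: b31 a2 b33 a4 a5
Rows 1 and 2 agree on C1, C5; apply C1, C5→C4 and equate their C4 entries.
Rows 1 and 2 agree on C4; apply C4→C1, C2 and equate their C1, C2 entries.
Rows 1 and 3 agree on C4; apply C4→C1, C2 and equate their C1, C2 entries.
Row 1 is now all distinguished symbols — the join is lossless.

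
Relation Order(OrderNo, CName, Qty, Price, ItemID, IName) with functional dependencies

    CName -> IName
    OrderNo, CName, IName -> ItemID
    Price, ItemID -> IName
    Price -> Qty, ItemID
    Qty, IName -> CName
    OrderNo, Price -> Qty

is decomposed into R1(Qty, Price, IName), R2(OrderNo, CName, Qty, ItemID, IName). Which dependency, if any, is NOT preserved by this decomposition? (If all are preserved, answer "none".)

Price -> Qty, ItemID

Check Price → Qty, ItemID: no single fragment contains all of {Qty, Price, ItemID}, and the restricted closure of {Price} across the fragments never reaches {Qty, ItemID}.
CName → IName is preserved.
OrderNo, CName, IName → ItemID is preserved.
Price, ItemID → IName is preserved.
Qty, IName → CName is preserved.
OrderNo, Price → Qty is preserved.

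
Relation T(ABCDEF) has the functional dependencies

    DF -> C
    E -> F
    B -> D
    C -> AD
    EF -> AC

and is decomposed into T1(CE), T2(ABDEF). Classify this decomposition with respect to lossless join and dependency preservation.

Lossless test: (E)⁺ = {ACDEF}, which contains all of one fragment — lossless.
Dependency preservation: the restricted closure of {DF} across the fragments never reaches {C}, so DF → C cannot be enforced without a join — not preserved.

lossless but not dependency-preserving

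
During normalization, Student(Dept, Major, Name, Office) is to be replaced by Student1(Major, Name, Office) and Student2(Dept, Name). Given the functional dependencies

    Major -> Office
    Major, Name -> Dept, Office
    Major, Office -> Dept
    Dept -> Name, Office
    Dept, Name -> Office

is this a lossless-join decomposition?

No

Common attributes: Student1 ∩ Student2 = {Name}.
No dependency enlarges {Name}, so (Name)⁺ = {Name}.
The closure contains neither all of Student1 = {Major, Name, Office} nor all of Student2 = {Dept, Name}, so the common attributes are not a superkey of either fragment. The join is lossy.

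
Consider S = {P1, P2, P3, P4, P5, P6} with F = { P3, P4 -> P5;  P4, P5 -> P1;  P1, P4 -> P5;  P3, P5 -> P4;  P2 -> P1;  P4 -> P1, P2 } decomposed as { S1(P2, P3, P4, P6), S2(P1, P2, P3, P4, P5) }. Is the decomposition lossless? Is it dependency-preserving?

lossless and dependency-preserving

Lossless test: (P2, P3, P4)⁺ = {P1, P2, P3, P4, P5}, which contains all of one fragment — lossless.
Dependency preservation: every FD's attributes lie within a single fragment, so each can be enforced locally — preserved.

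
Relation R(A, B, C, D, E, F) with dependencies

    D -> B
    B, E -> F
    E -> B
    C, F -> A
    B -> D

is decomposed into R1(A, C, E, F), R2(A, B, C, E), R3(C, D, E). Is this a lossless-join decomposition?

Chase test. Columns are A, B, C, D, E, F; row i has aⱼ where attribute j ∈ Ri, else bᵢⱼ.
Initial tableau (one row per fragment):
  row 1: a1 b12 a3 b14 a5 a6
  row 2: a1 a2 a3 b24 a5 b26
  row 3: b31 b32 a3 a4 a5 b36
Rows 1 and 2 agree on E; apply E→B and equate their B entries.
Rows 1 and 3 agree on E; apply E→B and equate their B entries.
Rows 1 and 2 agree on B; apply B→D and equate their D entries.
Rows 1 and 3 agree on B; apply B→D and equate their D entries.
Rows 1 and 2 agree on B, E; apply B, E→F and equate their F entries.
Rows 1 and 3 agree on B, E; apply B, E→F and equate their F entries.
Rows 1 and 3 agree on C, F; apply C, F→A and equate their A entries.
Row 1 is now all distinguished symbols — the join is lossless.

Yes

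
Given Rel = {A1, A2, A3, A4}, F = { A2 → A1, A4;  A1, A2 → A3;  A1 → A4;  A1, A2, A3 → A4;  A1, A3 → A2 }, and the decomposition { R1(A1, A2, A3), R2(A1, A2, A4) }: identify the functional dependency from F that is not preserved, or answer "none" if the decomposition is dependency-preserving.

A2 → A1, A4 lies within R2.
A1, A2 → A3 lies within R1.
A1 → A4 lies within R2.
A1, A2, A3 → A4: restricted closure across fragments reaches A4.
A1, A3 → A2 lies within R1.
Every dependency is enforceable on the fragments, so the decomposition is dependency-preserving.

none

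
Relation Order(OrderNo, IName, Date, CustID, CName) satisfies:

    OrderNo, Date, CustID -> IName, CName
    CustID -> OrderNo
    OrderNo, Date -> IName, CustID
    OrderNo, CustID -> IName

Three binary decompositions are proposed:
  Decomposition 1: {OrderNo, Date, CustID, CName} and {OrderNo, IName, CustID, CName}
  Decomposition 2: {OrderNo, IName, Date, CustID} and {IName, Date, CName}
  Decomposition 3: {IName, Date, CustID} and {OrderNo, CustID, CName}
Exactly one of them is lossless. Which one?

Decomposition 1: common = {OrderNo, CustID, CName}, closure = {OrderNo, IName, CustID, CName} → lossless.
Decomposition 2: common = {IName, Date}, closure = {IName, Date} → lossy.
Decomposition 3: common = {CustID}, closure = {OrderNo, IName, CustID} → lossy.

Decomposition 1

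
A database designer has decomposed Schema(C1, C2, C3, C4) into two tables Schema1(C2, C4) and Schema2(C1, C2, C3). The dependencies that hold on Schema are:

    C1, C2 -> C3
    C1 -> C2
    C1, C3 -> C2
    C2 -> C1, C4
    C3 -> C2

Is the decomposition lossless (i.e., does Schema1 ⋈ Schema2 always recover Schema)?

Yes

Common attributes: Schema1 ∩ Schema2 = {C2}.
Closure of {C2}: C2 → C1, C4 applies, adding C1, C4; C1, C2 → C3 applies, adding C3. So (C2)⁺ = {C1, C2, C3, C4}.
This closure contains every attribute of Schema1, so Schema1 ∩ Schema2 → Schema1. The join is lossless.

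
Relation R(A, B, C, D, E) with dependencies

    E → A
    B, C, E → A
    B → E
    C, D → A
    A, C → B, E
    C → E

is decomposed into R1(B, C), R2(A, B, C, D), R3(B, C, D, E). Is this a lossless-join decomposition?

Chase test. Columns are A, B, C, D, E; row i has aⱼ where attribute j ∈ Ri, else bᵢⱼ.
Initial tableau (one row per fragment):
  row 1: b11 a2 a3 b14 b15
  row 2: a1 a2 a3 a4 b25
  row 3: b31 a2 a3 a4 a5
Rows 1 and 2 agree on B; apply B→E and equate their E entries.
Rows 1 and 3 agree on B; apply B→E and equate their E entries.
Rows 2 and 3 agree on C, D; apply C, D→A and equate their A entries.
Rows 1 and 2 agree on E; apply E→A and equate their A entries.
Row 2 is now all distinguished symbols — the join is lossless.

Yes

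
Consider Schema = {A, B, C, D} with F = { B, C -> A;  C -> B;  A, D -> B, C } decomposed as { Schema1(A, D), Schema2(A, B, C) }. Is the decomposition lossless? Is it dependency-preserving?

Lossless test: (A)⁺ = {A}, which is a superkey of neither fragment — lossy.
Dependency preservation: the restricted closure of {A, D} across the fragments never reaches {B, C}, so A, D → B, C cannot be enforced without a join — not preserved.

lossy and not dependency-preserving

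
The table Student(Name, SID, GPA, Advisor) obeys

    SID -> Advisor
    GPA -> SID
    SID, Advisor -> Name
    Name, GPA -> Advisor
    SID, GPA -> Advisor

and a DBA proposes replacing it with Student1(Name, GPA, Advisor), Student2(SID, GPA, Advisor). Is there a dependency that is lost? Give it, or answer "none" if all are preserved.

SID, Advisor -> Name

Check SID, Advisor → Name: no single fragment contains all of {Name, SID, Advisor}, and the restricted closure of {SID, Advisor} across the fragments never reaches {Name}.
SID → Advisor is preserved.
GPA → SID is preserved.
Name, GPA → Advisor is preserved.
SID, GPA → Advisor is preserved.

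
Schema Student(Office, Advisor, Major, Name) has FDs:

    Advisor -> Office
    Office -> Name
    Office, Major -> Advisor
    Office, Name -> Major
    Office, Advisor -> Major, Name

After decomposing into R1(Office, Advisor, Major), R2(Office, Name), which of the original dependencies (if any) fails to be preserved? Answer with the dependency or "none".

Advisor → Office lies within R1.
Office → Name lies within R2.
Office, Major → Advisor lies within R1.
Office, Name → Major: restricted closure across fragments reaches Major.
Office, Advisor → Major, Name: restricted closure across fragments reaches Major, Name.
Every dependency is enforceable on the fragments, so the decomposition is dependency-preserving.

none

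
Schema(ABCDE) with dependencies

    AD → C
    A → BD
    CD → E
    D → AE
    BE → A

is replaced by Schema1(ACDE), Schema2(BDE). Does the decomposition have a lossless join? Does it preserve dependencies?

lossless and dependency-preserving

Lossless test: (DE)⁺ = {ABCDE}, which contains all of one fragment — lossless.
Dependency preservation: A → BD; BE → A are not contained in any single fragment, but the restricted closure of each left-hand side across the fragments still reaches the right-hand side; the remaining FDs each lie inside some fragment. All dependencies are preserved.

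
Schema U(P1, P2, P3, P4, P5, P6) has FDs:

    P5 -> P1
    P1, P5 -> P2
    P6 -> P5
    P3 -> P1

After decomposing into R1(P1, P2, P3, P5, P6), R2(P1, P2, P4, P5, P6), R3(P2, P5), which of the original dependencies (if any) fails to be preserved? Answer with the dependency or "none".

P5 → P1 lies within R1.
P1, P5 → P2 lies within R1.
P6 → P5 lies within R1.
P3 → P1 lies within R1.
Every dependency is enforceable on the fragments, so the decomposition is dependency-preserving.

none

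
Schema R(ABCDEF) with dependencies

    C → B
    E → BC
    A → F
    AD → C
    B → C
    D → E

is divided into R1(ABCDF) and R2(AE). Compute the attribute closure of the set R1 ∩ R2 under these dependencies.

AF

R1 ∩ R2 = {A}.
A → F applies, adding F
Closure: {AF}.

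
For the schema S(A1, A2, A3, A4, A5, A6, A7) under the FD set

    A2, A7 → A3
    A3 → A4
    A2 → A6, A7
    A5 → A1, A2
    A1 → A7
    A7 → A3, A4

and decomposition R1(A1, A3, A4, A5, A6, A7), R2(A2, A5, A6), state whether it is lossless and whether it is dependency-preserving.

Lossless test: (A5, A6)⁺ = {A1, A2, A3, A4, A5, A6, A7}, which contains all of one fragment — lossless.
Dependency preservation: the restricted closure of {A2} across the fragments never reaches {A6, A7}, so A2 → A6, A7 cannot be enforced without a join — not preserved.

lossless but not dependency-preserving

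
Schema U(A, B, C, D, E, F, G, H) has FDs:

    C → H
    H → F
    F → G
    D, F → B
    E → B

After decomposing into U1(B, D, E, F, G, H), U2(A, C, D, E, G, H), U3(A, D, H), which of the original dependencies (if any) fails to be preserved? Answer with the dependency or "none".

none

C → H lies within U2.
H → F lies within U1.
F → G lies within U1.
D, F → B lies within U1.
E → B lies within U1.
Every dependency is enforceable on the fragments, so the decomposition is dependency-preserving.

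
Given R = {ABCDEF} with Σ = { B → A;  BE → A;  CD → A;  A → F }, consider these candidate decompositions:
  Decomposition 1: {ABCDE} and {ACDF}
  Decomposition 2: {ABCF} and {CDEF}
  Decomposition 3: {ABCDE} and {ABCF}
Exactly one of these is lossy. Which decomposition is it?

Decomposition 2

Decomposition 1: common = {ACD}, closure = {ACDF} → lossless.
Decomposition 2: common = {CF}, closure = {CF} → lossy.
Decomposition 3: common = {ABC}, closure = {ABCF} → lossless.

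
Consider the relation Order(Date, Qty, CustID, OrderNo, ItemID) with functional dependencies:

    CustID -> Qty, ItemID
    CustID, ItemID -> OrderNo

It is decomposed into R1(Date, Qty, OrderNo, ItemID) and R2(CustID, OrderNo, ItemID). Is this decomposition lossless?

Common attributes: R1 ∩ R2 = {OrderNo, ItemID}.
No dependency enlarges {OrderNo, ItemID}, so (OrderNo, ItemID)⁺ = {OrderNo, ItemID}.
The closure contains neither all of R1 = {Date, Qty, OrderNo, ItemID} nor all of R2 = {CustID, OrderNo, ItemID}, so the common attributes are not a superkey of either fragment. The join is lossy.

No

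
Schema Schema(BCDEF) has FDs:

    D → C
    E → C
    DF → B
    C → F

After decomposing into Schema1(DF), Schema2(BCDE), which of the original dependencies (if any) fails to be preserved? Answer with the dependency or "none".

Check C → F: no single fragment contains all of {CF}, and the restricted closure of {C} across the fragments never reaches {F}.
D → C is preserved.
E → C is preserved.
DF → B is preserved.

C → F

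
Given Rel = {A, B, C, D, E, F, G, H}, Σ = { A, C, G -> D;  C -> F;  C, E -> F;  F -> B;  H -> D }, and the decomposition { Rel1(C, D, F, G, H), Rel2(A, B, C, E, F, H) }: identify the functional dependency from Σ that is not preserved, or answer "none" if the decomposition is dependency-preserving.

Check A, C, G → D: no single fragment contains all of {A, C, D, G}, and the restricted closure of {A, C, G} across the fragments never reaches {D}.
C → F is preserved.
C, E → F is preserved.
F → B is preserved.
H → D is preserved.

A, C, G -> D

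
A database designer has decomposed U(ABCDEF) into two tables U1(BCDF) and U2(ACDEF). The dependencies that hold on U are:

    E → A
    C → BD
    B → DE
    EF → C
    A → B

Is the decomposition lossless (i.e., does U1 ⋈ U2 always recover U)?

Common attributes: U1 ∩ U2 = {CDF}.
Closure of {CDF}: C → BD applies, adding B; B → DE applies, adding E; E → A applies, adding A. So (CDF)⁺ = {ABCDEF}.
This closure contains every attribute of U1, so U1 ∩ U2 → U1. The join is lossless.

Yes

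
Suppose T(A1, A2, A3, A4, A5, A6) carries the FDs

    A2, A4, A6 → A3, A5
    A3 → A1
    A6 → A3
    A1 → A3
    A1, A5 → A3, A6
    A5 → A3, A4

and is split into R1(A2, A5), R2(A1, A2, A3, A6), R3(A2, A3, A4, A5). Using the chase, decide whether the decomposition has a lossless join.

No

Chase test. Columns are A1, A2, A3, A4, A5, A6; row i has aⱼ where attribute j ∈ Ri, else bᵢⱼ.
Initial tableau (one row per fragment):
  row 1: b11 a2 b13 b14 a5 b16
  row 2: a1 a2 a3 b24 b25 a6
  row 3: b31 a2 a3 a4 a5 b36
Rows 2 and 3 agree on A3; apply A3→A1 and equate their A1 entries.
Rows 1 and 3 agree on A5; apply A5→A3, A4 and equate their A3, A4 entries.
Rows 1 and 2 agree on A3; apply A3→A1 and equate their A1 entries.
Rows 1 and 3 agree on A1, A5; apply A1, A5→A3, A6 and equate their A3, A6 entries.
No row becomes fully distinguished — the join is lossy.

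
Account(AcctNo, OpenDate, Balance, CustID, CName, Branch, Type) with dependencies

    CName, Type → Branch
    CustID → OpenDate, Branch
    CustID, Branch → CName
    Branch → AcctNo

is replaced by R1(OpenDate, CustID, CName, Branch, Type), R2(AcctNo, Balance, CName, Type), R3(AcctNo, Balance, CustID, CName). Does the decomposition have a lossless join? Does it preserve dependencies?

lossy and not dependency-preserving

Lossless test (chase): Rows 1 and 2 agree on CName, Type; apply CName, Type→Branch and equate their Branch entries. Rows 1 and 3 agree on CustID; apply CustID→OpenDate, Branch and equate their OpenDate, Branch entries. Rows 1 and 2 agree on Branch; apply Branch→AcctNo and equate their AcctNo entries. No row becomes fully distinguished — the join is lossy.
Dependency preservation: the restricted closure of {Branch} across the fragments never reaches {AcctNo}, so Branch → AcctNo cannot be enforced without a join — not preserved.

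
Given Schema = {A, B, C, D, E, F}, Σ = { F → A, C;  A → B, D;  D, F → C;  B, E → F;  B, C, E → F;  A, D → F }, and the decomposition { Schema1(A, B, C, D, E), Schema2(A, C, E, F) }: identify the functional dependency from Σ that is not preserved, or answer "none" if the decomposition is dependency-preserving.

none

F → A, C lies within Schema2.
A → B, D lies within Schema1.
D, F → C: restricted closure across fragments reaches C.
B, E → F: restricted closure across fragments reaches F.
B, C, E → F: restricted closure across fragments reaches F.
A, D → F: restricted closure across fragments reaches F.
Every dependency is enforceable on the fragments, so the decomposition is dependency-preserving.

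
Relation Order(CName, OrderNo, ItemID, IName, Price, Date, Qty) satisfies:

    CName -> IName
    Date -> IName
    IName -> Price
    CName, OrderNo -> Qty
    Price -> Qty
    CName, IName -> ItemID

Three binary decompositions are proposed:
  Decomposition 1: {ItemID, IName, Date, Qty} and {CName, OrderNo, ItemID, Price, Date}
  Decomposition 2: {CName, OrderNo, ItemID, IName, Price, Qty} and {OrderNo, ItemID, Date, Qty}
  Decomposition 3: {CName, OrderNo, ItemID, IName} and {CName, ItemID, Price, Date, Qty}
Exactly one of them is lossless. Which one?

Decomposition 1: common = {ItemID, Date}, closure = {ItemID, IName, Price, Date, Qty} → lossless.
Decomposition 2: common = {OrderNo, ItemID, Qty}, closure = {OrderNo, ItemID, Qty} → lossy.
Decomposition 3: common = {CName, ItemID}, closure = {CName, ItemID, IName, Price, Qty} → lossy.

Decomposition 1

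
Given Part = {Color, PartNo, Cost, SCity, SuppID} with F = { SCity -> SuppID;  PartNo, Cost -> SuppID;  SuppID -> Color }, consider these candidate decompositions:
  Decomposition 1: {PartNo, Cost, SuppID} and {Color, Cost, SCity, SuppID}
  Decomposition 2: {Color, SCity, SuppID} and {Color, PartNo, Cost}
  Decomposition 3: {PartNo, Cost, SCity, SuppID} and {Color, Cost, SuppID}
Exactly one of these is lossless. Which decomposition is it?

Decomposition 3

Decomposition 1: common = {Cost, SuppID}, closure = {Color, Cost, SuppID} → lossy.
Decomposition 2: common = {Color}, closure = {Color} → lossy.
Decomposition 3: common = {Cost, SuppID}, closure = {Color, Cost, SuppID} → lossless.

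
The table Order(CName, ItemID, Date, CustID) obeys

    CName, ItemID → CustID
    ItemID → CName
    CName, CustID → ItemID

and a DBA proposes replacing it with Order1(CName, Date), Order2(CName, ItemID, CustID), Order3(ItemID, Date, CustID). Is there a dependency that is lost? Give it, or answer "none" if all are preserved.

none

CName, ItemID → CustID lies within Order2.
ItemID → CName lies within Order2.
CName, CustID → ItemID lies within Order2.
Every dependency is enforceable on the fragments, so the decomposition is dependency-preserving.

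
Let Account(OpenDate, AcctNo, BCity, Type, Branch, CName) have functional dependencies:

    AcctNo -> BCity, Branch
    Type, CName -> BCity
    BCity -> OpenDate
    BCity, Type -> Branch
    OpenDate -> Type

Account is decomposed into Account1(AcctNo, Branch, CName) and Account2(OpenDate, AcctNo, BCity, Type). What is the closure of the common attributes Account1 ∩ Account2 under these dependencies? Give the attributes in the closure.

Account1 ∩ Account2 = {AcctNo}.
AcctNo → BCity, Branch applies, adding BCity, Branch
BCity → OpenDate applies, adding OpenDate
OpenDate → Type applies, adding Type
Closure: {OpenDate, AcctNo, BCity, Type, Branch}.

OpenDate, AcctNo, BCity, Type, Branch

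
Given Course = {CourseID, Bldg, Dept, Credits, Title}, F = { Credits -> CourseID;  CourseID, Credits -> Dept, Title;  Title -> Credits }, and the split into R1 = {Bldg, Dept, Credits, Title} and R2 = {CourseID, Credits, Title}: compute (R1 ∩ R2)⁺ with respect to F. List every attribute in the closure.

R1 ∩ R2 = {Credits, Title}.
Credits → CourseID applies, adding CourseID
CourseID, Credits → Dept, Title applies, adding Dept
Closure: {CourseID, Dept, Credits, Title}.

CourseID, Dept, Credits, Title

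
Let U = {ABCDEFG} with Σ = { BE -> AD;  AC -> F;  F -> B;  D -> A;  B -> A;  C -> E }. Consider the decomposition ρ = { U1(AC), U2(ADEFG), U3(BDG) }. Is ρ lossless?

No

Chase test. Columns are ABCDEFG; row i has aⱼ where attribute j ∈ Ui, else bᵢⱼ.
Initial tableau (one row per fragment):
  row 1: a1 b12 a3 b14 b15 b16 b17
  row 2: a1 b22 b23 a4 a5 a6 a7
  row 3: b31 a2 b33 a4 b35 b36 a7
Rows 2 and 3 agree on D; apply D→A and equate their A entries.
No row becomes fully distinguished — the join is lossy.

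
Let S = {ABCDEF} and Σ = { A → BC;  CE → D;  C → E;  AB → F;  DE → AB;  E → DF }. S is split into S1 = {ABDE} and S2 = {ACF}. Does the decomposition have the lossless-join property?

Yes

Common attributes: S1 ∩ S2 = {A}.
Closure of {A}: A → BC applies, adding BC; C → E applies, adding E; AB → F applies, adding F; E → DF applies, adding D. So (A)⁺ = {ABCDEF}.
This closure contains every attribute of S1, so S1 ∩ S2 → S1. The join is lossless.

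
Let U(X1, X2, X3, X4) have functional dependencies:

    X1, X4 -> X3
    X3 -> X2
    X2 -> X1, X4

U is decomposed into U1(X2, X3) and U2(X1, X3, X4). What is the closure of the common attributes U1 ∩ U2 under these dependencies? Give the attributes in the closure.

X1, X2, X3, X4

U1 ∩ U2 = {X3}.
X3 → X2 applies, adding X2
X2 → X1, X4 applies, adding X1, X4
Closure: {X1, X2, X3, X4}.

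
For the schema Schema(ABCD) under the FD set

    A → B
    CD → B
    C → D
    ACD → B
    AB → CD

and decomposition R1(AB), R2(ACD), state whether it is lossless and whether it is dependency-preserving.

lossless but not dependency-preserving

Lossless test: (A)⁺ = {ABCD}, which contains all of one fragment — lossless.
Dependency preservation: the restricted closure of {CD} across the fragments never reaches {B}, so CD → B cannot be enforced without a join — not preserved.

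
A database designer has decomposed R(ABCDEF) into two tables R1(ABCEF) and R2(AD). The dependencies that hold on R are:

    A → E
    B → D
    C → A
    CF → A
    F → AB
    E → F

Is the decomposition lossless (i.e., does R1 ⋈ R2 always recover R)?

Yes

Common attributes: R1 ∩ R2 = {A}.
Closure of {A}: A → E applies, adding E; E → F applies, adding F; F → AB applies, adding B; B → D applies, adding D. So (A)⁺ = {ABDEF}.
This closure contains every attribute of R2, so R1 ∩ R2 → R2. The join is lossless.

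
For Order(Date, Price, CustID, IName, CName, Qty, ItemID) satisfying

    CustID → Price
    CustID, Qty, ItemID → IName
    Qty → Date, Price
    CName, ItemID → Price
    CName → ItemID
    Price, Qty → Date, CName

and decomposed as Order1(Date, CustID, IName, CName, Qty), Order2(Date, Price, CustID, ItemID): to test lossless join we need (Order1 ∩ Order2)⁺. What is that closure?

Order1 ∩ Order2 = {Date, CustID}.
CustID → Price applies, adding Price
Closure: {Date, Price, CustID}.

Date, Price, CustID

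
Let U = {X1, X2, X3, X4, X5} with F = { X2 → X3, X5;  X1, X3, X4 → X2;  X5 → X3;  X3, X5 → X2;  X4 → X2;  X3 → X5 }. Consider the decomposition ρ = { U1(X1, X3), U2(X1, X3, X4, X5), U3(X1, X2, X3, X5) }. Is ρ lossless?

Yes

Chase test. Columns are X1, X2, X3, X4, X5; row i has aⱼ where attribute j ∈ Ui, else bᵢⱼ.
Initial tableau (one row per fragment):
  row 1: a1 b12 a3 b14 b15
  row 2: a1 b22 a3 a4 a5
  row 3: a1 a2 a3 b34 a5
Rows 2 and 3 agree on X3, X5; apply X3, X5→X2 and equate their X2 entries.
Rows 1 and 2 agree on X3; apply X3→X5 and equate their X5 entries.
Rows 1 and 2 agree on X3, X5; apply X3, X5→X2 and equate their X2 entries.
Row 2 is now all distinguished symbols — the join is lossless.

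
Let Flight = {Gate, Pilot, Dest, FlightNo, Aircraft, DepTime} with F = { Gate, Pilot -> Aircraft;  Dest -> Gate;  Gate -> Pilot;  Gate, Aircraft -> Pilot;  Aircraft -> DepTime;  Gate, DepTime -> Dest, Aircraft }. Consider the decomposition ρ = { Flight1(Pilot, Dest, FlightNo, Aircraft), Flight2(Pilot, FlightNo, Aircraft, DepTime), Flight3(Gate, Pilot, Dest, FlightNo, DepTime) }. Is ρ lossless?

Chase test. Columns are Gate, Pilot, Dest, FlightNo, Aircraft, DepTime; row i has aⱼ where attribute j ∈ Flighti, else bᵢⱼ.
Initial tableau (one row per fragment):
  row 1: b11 a2 a3 a4 a5 b16
  row 2: b21 a2 b23 a4 a5 a6
  row 3: a1 a2 a3 a4 b35 a6
Rows 1 and 3 agree on Dest; apply Dest→Gate and equate their Gate entries.
Rows 1 and 2 agree on Aircraft; apply Aircraft→DepTime and equate their DepTime entries.
Rows 1 and 3 agree on Gate, DepTime; apply Gate, DepTime→Dest, Aircraft and equate their Dest, Aircraft entries.
Row 1 is now all distinguished symbols — the join is lossless.

Yes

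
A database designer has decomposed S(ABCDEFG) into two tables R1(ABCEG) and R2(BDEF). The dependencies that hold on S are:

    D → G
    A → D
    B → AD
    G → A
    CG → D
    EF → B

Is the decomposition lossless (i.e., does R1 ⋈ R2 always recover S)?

No

Common attributes: R1 ∩ R2 = {BE}.
Closure of {BE}: B → AD applies, adding AD; D → G applies, adding G. So (BE)⁺ = {ABDEG}.
The closure contains neither all of R1 = {ABCEG} nor all of R2 = {BDEF}, so the common attributes are not a superkey of either fragment. The join is lossy.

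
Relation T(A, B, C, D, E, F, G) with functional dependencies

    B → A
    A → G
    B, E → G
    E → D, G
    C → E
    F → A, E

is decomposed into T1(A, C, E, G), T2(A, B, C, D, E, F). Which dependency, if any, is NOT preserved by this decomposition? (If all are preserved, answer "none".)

B → A lies within T2.
A → G lies within T1.
B, E → G: restricted closure across fragments reaches G.
E → D, G: restricted closure across fragments reaches D, G.
C → E lies within T1.
F → A, E lies within T2.
Every dependency is enforceable on the fragments, so the decomposition is dependency-preserving.

none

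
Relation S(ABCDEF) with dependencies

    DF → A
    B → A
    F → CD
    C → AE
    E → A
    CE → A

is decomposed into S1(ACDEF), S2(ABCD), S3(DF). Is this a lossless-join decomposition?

No

Chase test. Columns are ABCDEF; row i has aⱼ where attribute j ∈ Si, else bᵢⱼ.
Initial tableau (one row per fragment):
  row 1: a1 b12 a3 a4 a5 a6
  row 2: a1 a2 a3 a4 b25 b26
  row 3: b31 b32 b33 a4 b35 a6
Rows 1 and 3 agree on DF; apply DF→A and equate their A entries.
Rows 1 and 3 agree on F; apply F→CD and equate their CD entries.
Rows 1 and 2 agree on C; apply C→AE and equate their AE entries.
Rows 1 and 3 agree on C; apply C→AE and equate their AE entries.
No row becomes fully distinguished — the join is lossy.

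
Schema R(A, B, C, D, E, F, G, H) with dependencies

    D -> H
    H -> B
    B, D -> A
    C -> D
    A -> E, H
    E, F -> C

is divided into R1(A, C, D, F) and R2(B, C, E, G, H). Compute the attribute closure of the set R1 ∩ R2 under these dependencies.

R1 ∩ R2 = {C}.
C → D applies, adding D
D → H applies, adding H
H → B applies, adding B
B, D → A applies, adding A
A → E, H applies, adding E
Closure: {A, B, C, D, E, H}.

A, B, C, D, E, H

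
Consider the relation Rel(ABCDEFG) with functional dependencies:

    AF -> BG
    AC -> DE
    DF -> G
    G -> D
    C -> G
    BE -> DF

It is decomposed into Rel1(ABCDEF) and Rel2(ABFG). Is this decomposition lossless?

Yes

Common attributes: Rel1 ∩ Rel2 = {ABF}.
Closure of {ABF}: AF → BG applies, adding G; G → D applies, adding D. So (ABF)⁺ = {ABDFG}.
This closure contains every attribute of Rel2, so Rel1 ∩ Rel2 → Rel2. The join is lossless.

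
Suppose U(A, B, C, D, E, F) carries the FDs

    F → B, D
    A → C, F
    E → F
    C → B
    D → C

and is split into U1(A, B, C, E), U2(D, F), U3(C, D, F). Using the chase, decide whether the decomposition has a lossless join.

Chase test. Columns are A, B, C, D, E, F; row i has aⱼ where attribute j ∈ Ui, else bᵢⱼ.
Initial tableau (one row per fragment):
  row 1: a1 a2 a3 b14 a5 b16
  row 2: b21 b22 b23 a4 b25 a6
  row 3: b31 b32 a3 a4 b35 a6
Rows 2 and 3 agree on F; apply F→B, D and equate their B, D entries.
Rows 1 and 3 agree on C; apply C→B and equate their B entries.
Rows 2 and 3 agree on D; apply D→C and equate their C entries.
No row becomes fully distinguished — the join is lossy.

No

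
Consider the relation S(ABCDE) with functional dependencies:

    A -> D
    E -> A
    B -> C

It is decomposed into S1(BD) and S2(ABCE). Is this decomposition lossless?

Common attributes: S1 ∩ S2 = {B}.
Closure of {B}: B → C applies, adding C. So (B)⁺ = {BC}.
The closure contains neither all of S1 = {BD} nor all of S2 = {ABCE}, so the common attributes are not a superkey of either fragment. The join is lossy.

No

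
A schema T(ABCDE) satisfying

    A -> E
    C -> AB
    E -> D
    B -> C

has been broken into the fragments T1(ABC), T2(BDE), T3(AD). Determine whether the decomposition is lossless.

Chase test. Columns are ABCDE; row i has aⱼ where attribute j ∈ Ti, else bᵢⱼ.
Initial tableau (one row per fragment):
  row 1: a1 a2 a3 b14 b15
  row 2: b21 a2 b23 a4 a5
  row 3: a1 b32 b33 a4 b35
Rows 1 and 3 agree on A; apply A→E and equate their E entries.
Rows 1 and 3 agree on E; apply E→D and equate their D entries.
Rows 1 and 2 agree on B; apply B→C and equate their C entries.
Rows 1 and 2 agree on C; apply C→AB and equate their AB entries.
Rows 1 and 2 agree on A; apply A→E and equate their E entries.
Row 1 is now all distinguished symbols — the join is lossless.

Yes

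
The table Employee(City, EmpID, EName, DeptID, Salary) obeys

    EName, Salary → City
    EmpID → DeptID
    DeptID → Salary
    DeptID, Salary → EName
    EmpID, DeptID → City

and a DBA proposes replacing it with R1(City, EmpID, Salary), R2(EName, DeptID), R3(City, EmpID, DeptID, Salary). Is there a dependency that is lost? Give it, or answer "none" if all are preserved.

Check EName, Salary → City: no single fragment contains all of {City, EName, Salary}, and the restricted closure of {EName, Salary} across the fragments never reaches {City}.
EmpID → DeptID is preserved.
DeptID → Salary is preserved.
DeptID, Salary → EName is preserved.
EmpID, DeptID → City is preserved.

EName, Salary → City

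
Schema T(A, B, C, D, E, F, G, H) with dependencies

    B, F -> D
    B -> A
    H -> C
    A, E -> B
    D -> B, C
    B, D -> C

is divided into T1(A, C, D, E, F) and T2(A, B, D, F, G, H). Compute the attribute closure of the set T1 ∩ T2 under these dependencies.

T1 ∩ T2 = {A, D, F}.
D → B, C applies, adding B, C
Closure: {A, B, C, D, F}.

A, B, C, D, F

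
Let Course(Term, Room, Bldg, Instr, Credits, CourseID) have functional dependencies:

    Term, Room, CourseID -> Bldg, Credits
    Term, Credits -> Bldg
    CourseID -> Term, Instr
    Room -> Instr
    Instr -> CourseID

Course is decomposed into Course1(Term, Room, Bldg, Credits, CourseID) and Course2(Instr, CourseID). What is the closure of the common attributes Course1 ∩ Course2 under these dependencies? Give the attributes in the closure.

Course1 ∩ Course2 = {CourseID}.
CourseID → Term, Instr applies, adding Term, Instr
Closure: {Term, Instr, CourseID}.

Term, Instr, CourseID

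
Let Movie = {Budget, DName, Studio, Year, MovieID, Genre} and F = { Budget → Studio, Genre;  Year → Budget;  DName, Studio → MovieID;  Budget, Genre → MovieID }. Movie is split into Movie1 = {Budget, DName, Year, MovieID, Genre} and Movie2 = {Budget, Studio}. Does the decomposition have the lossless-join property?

Common attributes: Movie1 ∩ Movie2 = {Budget}.
Closure of {Budget}: Budget → Studio, Genre applies, adding Studio, Genre; Budget, Genre → MovieID applies, adding MovieID. So (Budget)⁺ = {Budget, Studio, MovieID, Genre}.
This closure contains every attribute of Movie2, so Movie1 ∩ Movie2 → Movie2. The join is lossless.

Yes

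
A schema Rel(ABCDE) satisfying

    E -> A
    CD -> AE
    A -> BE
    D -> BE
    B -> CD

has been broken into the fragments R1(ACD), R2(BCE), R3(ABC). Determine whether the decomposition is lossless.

Yes

Chase test. Columns are ABCDE; row i has aⱼ where attribute j ∈ Ri, else bᵢⱼ.
Initial tableau (one row per fragment):
  row 1: a1 b12 a3 a4 b15
  row 2: b21 a2 a3 b24 a5
  row 3: a1 a2 a3 b34 b35
Rows 1 and 3 agree on A; apply A→BE and equate their BE entries.
Rows 1 and 2 agree on B; apply B→CD and equate their CD entries.
Rows 1 and 3 agree on B; apply B→CD and equate their CD entries.
Rows 1 and 2 agree on CD; apply CD→AE and equate their AE entries.
Row 1 is now all distinguished symbols — the join is lossless.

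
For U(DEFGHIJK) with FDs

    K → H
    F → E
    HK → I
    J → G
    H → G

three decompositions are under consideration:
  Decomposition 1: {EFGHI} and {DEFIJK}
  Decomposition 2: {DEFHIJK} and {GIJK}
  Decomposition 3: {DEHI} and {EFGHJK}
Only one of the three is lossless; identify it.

Decomposition 2

Decomposition 1: common = {EFI}, closure = {EFI} → lossy.
Decomposition 2: common = {IJK}, closure = {GHIJK} → lossless.
Decomposition 3: common = {EH}, closure = {EGH} → lossy.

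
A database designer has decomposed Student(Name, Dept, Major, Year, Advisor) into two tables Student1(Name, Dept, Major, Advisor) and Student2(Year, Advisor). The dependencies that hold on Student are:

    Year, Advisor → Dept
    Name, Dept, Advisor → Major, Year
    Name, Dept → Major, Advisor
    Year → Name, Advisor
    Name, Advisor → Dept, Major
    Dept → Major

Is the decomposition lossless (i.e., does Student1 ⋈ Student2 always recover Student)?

Common attributes: Student1 ∩ Student2 = {Advisor}.
No dependency enlarges {Advisor}, so (Advisor)⁺ = {Advisor}.
The closure contains neither all of Student1 = {Name, Dept, Major, Advisor} nor all of Student2 = {Year, Advisor}, so the common attributes are not a superkey of either fragment. The join is lossy.

No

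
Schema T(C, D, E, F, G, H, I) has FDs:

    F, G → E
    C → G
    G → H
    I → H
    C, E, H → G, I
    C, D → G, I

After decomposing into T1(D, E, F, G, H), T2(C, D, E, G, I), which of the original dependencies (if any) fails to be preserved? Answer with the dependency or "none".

Check I → H: no single fragment contains all of {H, I}, and the restricted closure of {I} across the fragments never reaches {H}.
F, G → E is preserved.
C → G is preserved.
G → H is preserved.
C, E, H → G, I is preserved.
C, D → G, I is preserved.

I → H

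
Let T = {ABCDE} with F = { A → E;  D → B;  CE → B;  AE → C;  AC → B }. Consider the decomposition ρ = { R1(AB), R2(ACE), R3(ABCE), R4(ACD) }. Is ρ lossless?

Chase test. Columns are ABCDE; row i has aⱼ where attribute j ∈ Ri, else bᵢⱼ.
Initial tableau (one row per fragment):
  row 1: a1 a2 b13 b14 b15
  row 2: a1 b22 a3 b24 a5
  row 3: a1 a2 a3 b34 a5
  row 4: a1 b42 a3 a4 b45
Rows 1 and 2 agree on A; apply A→E and equate their E entries.
Rows 1 and 4 agree on A; apply A→E and equate their E entries.
Rows 2 and 3 agree on CE; apply CE→B and equate their B entries.
Rows 2 and 4 agree on CE; apply CE→B and equate their B entries.
Rows 1 and 2 agree on AE; apply AE→C and equate their C entries.
Row 4 is now all distinguished symbols — the join is lossless.

Yes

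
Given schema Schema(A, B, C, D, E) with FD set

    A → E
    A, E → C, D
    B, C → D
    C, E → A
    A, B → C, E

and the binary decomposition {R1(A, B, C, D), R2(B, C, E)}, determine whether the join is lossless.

Common attributes: R1 ∩ R2 = {B, C}.
Closure of {B, C}: B, C → D applies, adding D. So (B, C)⁺ = {B, C, D}.
The closure contains neither all of R1 = {A, B, C, D} nor all of R2 = {B, C, E}, so the common attributes are not a superkey of either fragment. The join is lossy.

No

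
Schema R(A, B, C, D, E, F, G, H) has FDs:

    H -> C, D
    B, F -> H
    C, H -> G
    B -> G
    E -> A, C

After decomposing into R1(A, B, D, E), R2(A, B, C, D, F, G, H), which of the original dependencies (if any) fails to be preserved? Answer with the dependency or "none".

Check E → A, C: no single fragment contains all of {A, C, E}, and the restricted closure of {E} across the fragments never reaches {A, C}.
H → C, D is preserved.
B, F → H is preserved.
C, H → G is preserved.
B → G is preserved.

E -> A, C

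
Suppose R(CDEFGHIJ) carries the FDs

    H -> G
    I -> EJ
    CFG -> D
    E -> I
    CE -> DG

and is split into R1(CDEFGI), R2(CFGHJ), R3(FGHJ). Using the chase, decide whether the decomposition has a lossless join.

Chase test. Columns are CDEFGHIJ; row i has aⱼ where attribute j ∈ Ri, else bᵢⱼ.
Initial tableau (one row per fragment):
  row 1: a1 a2 a3 a4 a5 b16 a7 b18
  row 2: a1 b22 b23 a4 a5 a6 b27 a8
  row 3: b31 b32 b33 a4 a5 a6 b37 a8
Rows 1 and 2 agree on CFG; apply CFG→D and equate their D entries.
No row becomes fully distinguished — the join is lossy.

No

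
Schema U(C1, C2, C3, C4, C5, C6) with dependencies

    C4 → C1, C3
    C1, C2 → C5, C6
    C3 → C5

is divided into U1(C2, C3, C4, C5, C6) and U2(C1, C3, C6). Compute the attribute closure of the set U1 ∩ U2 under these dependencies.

U1 ∩ U2 = {C3, C6}.
C3 → C5 applies, adding C5
Closure: {C3, C5, C6}.

C3, C5, C6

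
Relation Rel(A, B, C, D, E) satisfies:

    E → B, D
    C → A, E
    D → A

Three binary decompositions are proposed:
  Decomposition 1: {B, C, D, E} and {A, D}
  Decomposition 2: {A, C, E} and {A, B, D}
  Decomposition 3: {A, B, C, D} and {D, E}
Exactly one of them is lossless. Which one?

Decomposition 1: common = {D}, closure = {A, D} → lossless.
Decomposition 2: common = {A}, closure = {A} → lossy.
Decomposition 3: common = {D}, closure = {A, D} → lossy.

Decomposition 1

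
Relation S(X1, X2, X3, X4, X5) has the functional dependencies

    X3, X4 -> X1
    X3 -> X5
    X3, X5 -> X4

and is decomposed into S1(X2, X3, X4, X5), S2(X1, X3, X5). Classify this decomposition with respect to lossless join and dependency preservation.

lossless and dependency-preserving

Lossless test: (X3, X5)⁺ = {X1, X3, X4, X5}, which contains all of one fragment — lossless.
Dependency preservation: X3, X4 → X1 is not contained in any single fragment, but the restricted closure of its left-hand side across the fragments still reaches the right-hand side; the remaining FDs each lie inside some fragment. All dependencies are preserved.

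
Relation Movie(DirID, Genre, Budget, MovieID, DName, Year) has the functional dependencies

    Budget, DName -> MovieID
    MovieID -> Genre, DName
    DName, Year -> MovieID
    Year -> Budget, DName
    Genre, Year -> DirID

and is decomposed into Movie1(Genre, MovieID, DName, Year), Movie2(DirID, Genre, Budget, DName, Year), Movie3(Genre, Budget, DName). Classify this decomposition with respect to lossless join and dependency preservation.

Lossless test (chase): Rows 2 and 3 agree on Budget, DName; apply Budget, DName→MovieID and equate their MovieID entries. Rows 1 and 2 agree on DName, Year; apply DName, Year→MovieID and equate their MovieID entries. Rows 1 and 2 agree on Year; apply Year→Budget, DName and equate their Budget, DName entries. Rows 1 and 2 agree on Genre, Year; apply Genre, Year→DirID and equate their DirID entries. Row 1 is now all distinguished symbols — the join is lossless.
Dependency preservation: the restricted closure of {Budget, DName} across the fragments never reaches {MovieID}, so Budget, DName → MovieID cannot be enforced without a join — not preserved.

lossless but not dependency-preserving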